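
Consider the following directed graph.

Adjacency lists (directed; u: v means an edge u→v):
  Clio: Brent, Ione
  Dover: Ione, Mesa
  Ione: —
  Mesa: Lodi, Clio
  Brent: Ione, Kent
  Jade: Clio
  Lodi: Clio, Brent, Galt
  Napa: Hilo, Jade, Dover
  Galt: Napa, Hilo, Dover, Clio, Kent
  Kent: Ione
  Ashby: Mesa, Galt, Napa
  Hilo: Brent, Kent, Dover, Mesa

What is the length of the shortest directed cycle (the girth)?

4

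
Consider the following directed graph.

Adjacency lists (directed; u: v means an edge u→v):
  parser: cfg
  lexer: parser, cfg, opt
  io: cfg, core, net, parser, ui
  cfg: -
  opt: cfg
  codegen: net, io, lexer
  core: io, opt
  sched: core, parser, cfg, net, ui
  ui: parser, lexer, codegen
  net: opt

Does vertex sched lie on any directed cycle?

No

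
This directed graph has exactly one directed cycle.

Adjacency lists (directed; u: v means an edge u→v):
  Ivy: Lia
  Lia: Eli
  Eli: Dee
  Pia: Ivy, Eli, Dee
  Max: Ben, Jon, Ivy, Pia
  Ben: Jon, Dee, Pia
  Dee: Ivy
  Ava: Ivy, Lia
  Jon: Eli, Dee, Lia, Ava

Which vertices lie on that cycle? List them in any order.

Dee, Eli, Ivy, Lia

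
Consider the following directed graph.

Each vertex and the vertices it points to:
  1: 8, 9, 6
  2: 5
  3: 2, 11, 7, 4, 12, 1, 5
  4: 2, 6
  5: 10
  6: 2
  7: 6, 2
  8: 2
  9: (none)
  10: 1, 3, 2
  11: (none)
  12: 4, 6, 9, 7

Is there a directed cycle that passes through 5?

5 is on a cycle iff 5 can reach itself via ≥1 edge.
5 → 10 → 3 → 5 — yes.

Yes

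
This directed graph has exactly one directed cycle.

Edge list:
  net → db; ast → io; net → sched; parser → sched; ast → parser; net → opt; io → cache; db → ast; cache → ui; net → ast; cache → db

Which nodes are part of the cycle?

db, io, ast, cache

DFS with gray/black marking from ast:
ast gray
  io gray
    cache gray
      db gray
        db→ast: ast is gray → back edge
Back edge closes the cycle ast → io → cache → db → ast; its vertices are {db, io, ast, cache}.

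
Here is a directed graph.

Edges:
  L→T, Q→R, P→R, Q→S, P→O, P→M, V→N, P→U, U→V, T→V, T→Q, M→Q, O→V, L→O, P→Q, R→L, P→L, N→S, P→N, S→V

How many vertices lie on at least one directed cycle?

A vertex is on a directed cycle iff it belongs to a strongly connected component of size ≥ 2 (or has a self-loop).
The vertices on cycles are {L, N, Q, R, S, T, V} — 7 in total.

7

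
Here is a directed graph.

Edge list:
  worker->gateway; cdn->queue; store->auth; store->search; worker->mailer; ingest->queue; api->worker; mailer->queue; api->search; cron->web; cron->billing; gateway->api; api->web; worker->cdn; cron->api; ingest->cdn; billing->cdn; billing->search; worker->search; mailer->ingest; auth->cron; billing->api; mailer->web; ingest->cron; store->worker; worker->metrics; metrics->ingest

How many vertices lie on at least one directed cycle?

8

A vertex is on a directed cycle iff it belongs to a strongly connected component of size ≥ 2 (or has a self-loop).
The vertices on cycles are {api, cron, ingest, mailer, worker, billing, gateway, metrics} — 8 in total.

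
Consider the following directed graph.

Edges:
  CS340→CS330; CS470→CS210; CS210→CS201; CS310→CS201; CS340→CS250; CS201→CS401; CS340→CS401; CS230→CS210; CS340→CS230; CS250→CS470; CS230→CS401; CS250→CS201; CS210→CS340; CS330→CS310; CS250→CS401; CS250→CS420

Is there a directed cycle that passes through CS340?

CS340 is on a cycle iff CS340 can reach itself via ≥1 edge.
CS340 → CS230 → CS210 → CS340 — yes.

Yes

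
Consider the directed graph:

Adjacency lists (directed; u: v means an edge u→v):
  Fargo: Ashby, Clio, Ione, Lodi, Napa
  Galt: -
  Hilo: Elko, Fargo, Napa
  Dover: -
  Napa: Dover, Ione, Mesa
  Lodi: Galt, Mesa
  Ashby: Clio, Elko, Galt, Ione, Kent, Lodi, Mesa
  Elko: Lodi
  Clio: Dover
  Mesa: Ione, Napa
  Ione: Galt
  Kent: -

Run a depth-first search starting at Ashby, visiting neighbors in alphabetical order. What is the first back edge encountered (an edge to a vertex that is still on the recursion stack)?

DFS from Ashby (visiting neighbors in alphabetical order); mark gray on enter, black on exit:
Ashby gray
  Clio gray
    Dover gray
    Dover black
  Clio black
  Elko gray
    Lodi gray
      Galt gray
      Galt black
      Mesa gray
        Ione gray
          Ione→Galt: Galt black — skip
        Ione black
        Napa gray
          Napa→Dover: Dover black — skip
          Napa→Ione: Ione black — skip
          Napa→Mesa: Mesa is gray → back edge
First back edge: Napa → Mesa.

Napa→Mesa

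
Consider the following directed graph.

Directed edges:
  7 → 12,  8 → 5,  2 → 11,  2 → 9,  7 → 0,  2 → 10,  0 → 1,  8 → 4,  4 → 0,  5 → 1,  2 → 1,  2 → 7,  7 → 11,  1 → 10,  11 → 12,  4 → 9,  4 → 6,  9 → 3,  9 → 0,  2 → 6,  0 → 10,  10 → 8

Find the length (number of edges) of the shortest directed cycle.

For each vertex v, BFS finds the shortest path from v back to v.
The shortest such closed walk is 10 → 8 → 4 → 0 → 10, length 4.

4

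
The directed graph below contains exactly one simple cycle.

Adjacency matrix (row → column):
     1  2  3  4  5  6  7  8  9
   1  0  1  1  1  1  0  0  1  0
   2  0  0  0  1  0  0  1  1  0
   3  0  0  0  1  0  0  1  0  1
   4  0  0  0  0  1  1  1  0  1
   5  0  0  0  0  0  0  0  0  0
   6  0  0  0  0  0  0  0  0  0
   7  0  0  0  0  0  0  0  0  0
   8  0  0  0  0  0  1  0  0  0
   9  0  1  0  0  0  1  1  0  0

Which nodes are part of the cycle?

DFS with gray/black marking from 2:
2 gray
  7 gray
  7 black
  8 gray
    6 gray
    6 black
  8 black
  4 gray
    4→7: 7 black — skip
    5 gray
    5 black
    9 gray
      9→2: 2 is gray → back edge
Back edge closes the cycle 2 → 4 → 9 → 2; its vertices are {2, 4, 9}.

2, 4, 9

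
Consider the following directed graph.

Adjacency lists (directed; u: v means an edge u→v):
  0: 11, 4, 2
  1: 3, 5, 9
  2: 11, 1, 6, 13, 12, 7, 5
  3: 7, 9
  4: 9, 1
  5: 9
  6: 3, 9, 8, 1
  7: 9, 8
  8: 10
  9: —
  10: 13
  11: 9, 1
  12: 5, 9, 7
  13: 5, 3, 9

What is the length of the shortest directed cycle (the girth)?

For each vertex v, BFS finds the shortest path from v back to v.
The shortest such closed walk is 7 → 8 → 10 → 13 → 3 → 7, length 5.

5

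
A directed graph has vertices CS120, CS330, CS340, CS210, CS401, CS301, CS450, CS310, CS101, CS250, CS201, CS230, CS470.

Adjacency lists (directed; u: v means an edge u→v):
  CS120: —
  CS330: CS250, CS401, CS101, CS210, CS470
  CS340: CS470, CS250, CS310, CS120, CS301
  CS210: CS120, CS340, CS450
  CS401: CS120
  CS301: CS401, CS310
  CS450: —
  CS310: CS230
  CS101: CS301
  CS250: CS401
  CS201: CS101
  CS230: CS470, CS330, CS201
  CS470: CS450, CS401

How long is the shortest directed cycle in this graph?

5

For each vertex v, BFS finds the shortest path from v back to v.
The shortest such closed walk is CS230 → CS201 → CS101 → CS301 → CS310 → CS230, length 5.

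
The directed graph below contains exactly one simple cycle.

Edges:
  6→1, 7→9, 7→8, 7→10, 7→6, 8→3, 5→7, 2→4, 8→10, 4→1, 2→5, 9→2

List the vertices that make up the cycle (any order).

2, 5, 7, 9

DFS with gray/black marking from 5:
5 gray
  7 gray
    6 gray
      1 gray
      1 black
    6 black
    8 gray
      10 gray
      10 black
      3 gray
      3 black
    8 black
    7→10: 10 black — skip
    9 gray
      2 gray
        4 gray
          4→1: 1 black — skip
        4 black
        2→5: 5 is gray → back edge
Back edge closes the cycle 5 → 7 → 9 → 2 → 5; its vertices are {2, 5, 7, 9}.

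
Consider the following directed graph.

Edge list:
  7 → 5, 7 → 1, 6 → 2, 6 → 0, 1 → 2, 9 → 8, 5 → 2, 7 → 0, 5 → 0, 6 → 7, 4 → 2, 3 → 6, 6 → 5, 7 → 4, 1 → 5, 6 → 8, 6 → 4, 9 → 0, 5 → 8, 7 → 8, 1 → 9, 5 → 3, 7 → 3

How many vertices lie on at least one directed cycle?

A vertex is on a directed cycle iff it belongs to a strongly connected component of size ≥ 2 (or has a self-loop).
The vertices on cycles are {1, 3, 5, 6, 7} — 5 in total.

5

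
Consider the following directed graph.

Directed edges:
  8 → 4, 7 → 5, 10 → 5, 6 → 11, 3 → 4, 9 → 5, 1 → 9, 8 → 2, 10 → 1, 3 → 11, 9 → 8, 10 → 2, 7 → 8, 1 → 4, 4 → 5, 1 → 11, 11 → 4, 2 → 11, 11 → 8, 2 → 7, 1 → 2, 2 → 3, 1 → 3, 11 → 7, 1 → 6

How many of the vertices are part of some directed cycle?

5

A vertex is on a directed cycle iff it belongs to a strongly connected component of size ≥ 2 (or has a self-loop).
The vertices on cycles are {2, 3, 7, 8, 11} — 5 in total.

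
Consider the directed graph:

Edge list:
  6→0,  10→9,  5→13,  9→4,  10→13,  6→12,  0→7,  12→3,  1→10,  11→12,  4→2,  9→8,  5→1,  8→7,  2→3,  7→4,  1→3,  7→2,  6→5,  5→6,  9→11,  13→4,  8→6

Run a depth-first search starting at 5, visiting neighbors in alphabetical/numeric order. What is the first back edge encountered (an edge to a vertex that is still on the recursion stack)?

DFS from 5 (visiting neighbors in alphabetical/numeric order); mark gray on enter, black on exit:
5 gray
  1 gray
    3 gray
    3 black
    10 gray
      9 gray
        4 gray
          2 gray
            2→3: 3 black — skip
          2 black
        4 black
        8 gray
          6 gray
            0 gray
              7 gray
                7→2: 2 black — skip
                7→4: 4 black — skip
              7 black
            0 black
            6→5: 5 is gray → back edge
First back edge: 6 → 5.

6→5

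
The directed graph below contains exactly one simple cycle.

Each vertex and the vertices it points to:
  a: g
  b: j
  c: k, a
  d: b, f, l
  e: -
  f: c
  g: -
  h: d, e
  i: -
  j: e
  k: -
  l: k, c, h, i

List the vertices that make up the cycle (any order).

DFS with gray/black marking from d:
d gray
  b gray
    j gray
      e gray
      e black
    j black
  b black
  f gray
    c gray
      k gray
      k black
      a gray
        g gray
        g black
      a black
    c black
  f black
  l gray
    l→k: k black — skip
    l→c: c black — skip
    h gray
      h→d: d is gray → back edge
Back edge closes the cycle d → l → h → d; its vertices are {d, h, l}.

d, h, l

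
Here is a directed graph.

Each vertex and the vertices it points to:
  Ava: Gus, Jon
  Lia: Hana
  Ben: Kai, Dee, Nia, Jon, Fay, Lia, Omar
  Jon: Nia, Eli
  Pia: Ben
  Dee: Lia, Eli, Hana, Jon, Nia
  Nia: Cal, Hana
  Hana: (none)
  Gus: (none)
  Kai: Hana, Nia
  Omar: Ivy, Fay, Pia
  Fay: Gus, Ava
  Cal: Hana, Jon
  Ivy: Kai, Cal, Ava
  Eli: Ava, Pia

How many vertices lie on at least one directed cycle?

12

A vertex is on a directed cycle iff it belongs to a strongly connected component of size ≥ 2 (or has a self-loop).
The vertices on cycles are {Ava, Ben, Cal, Dee, Eli, Fay, Ivy, Jon, Kai, Nia, Pia, Omar} — 12 in total.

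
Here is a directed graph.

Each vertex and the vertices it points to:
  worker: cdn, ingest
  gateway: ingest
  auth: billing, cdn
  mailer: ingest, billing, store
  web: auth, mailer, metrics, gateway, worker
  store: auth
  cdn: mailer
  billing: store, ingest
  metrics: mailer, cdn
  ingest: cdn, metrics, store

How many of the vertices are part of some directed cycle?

7

A vertex is on a directed cycle iff it belongs to a strongly connected component of size ≥ 2 (or has a self-loop).
The vertices on cycles are {cdn, auth, store, ingest, mailer, billing, metrics} — 7 in total.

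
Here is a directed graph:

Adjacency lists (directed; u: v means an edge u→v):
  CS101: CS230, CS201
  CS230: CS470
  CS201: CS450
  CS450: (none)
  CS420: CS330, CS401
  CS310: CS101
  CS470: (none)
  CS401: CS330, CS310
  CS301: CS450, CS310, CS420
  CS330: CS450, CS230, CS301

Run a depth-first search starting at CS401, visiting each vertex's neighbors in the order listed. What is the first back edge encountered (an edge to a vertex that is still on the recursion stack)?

CS420→CS330

DFS from CS401 (visiting each vertex's neighbors in the order listed); mark gray on enter, black on exit:
CS401 gray
  CS330 gray
    CS450 gray
    CS450 black
    CS230 gray
      CS470 gray
      CS470 black
    CS230 black
    CS301 gray
      CS301→CS450: CS450 black — skip
      CS310 gray
        CS101 gray
          CS101→CS230: CS230 black — skip
          CS201 gray
            CS201→CS450: CS450 black — skip
          CS201 black
        CS101 black
      CS310 black
      CS420 gray
        CS420→CS330: CS330 is gray → back edge
First back edge: CS420 → CS330.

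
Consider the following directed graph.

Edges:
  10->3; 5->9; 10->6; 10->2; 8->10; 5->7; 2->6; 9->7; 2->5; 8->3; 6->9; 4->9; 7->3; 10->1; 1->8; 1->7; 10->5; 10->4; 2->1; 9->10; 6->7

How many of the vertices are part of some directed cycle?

A vertex is on a directed cycle iff it belongs to a strongly connected component of size ≥ 2 (or has a self-loop).
The vertices on cycles are {1, 2, 4, 5, 6, 8, 9, 10} — 8 in total.

8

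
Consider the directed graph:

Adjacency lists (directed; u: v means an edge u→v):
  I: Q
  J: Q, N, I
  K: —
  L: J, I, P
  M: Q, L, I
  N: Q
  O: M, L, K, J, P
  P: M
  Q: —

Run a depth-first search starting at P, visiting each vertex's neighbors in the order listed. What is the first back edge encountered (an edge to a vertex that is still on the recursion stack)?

L→P

DFS from P (visiting each vertex's neighbors in the order listed); mark gray on enter, black on exit:
P gray
  M gray
    Q gray
    Q black
    L gray
      J gray
        J→Q: Q black — skip
        N gray
          N→Q: Q black — skip
        N black
        I gray
          I→Q: Q black — skip
        I black
      J black
      L→I: I black — skip
      L→P: P is gray → back edge
First back edge: L → P.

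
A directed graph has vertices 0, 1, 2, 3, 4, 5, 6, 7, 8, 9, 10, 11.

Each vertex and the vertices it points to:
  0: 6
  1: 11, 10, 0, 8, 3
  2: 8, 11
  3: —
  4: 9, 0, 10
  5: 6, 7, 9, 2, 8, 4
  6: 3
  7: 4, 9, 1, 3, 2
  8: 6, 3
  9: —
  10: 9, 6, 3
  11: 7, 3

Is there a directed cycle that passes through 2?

2 is on a cycle iff 2 can reach itself via ≥1 edge.
2 → 11 → 7 → 2 — yes.

Yes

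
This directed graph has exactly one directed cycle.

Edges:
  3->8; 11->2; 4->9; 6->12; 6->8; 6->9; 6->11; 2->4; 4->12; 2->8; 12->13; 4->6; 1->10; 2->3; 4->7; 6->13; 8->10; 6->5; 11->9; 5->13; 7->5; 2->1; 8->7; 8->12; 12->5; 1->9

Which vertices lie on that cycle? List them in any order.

2, 4, 6, 11

DFS with gray/black marking from 2:
2 gray
  8 gray
    10 gray
    10 black
    12 gray
      5 gray
        13 gray
        13 black
      5 black
      12→13: 13 black — skip
    12 black
    7 gray
      7→5: 5 black — skip
    7 black
  8 black
  4 gray
    6 gray
      6→13: 13 black — skip
      6→5: 5 black — skip
      9 gray
      9 black
      11 gray
        11→9: 9 black — skip
        11→2: 2 is gray → back edge
Back edge closes the cycle 2 → 4 → 6 → 11 → 2; its vertices are {2, 4, 6, 11}.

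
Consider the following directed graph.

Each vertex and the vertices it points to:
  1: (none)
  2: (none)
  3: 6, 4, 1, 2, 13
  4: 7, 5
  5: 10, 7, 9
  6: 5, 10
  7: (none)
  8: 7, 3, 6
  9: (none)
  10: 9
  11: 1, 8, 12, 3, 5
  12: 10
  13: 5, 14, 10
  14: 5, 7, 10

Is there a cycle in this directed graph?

DFS with white/gray/black marking, starting from 13:
13 gray
  5 gray
    10 gray
      9 gray
      9 black
    10 black
    7 gray
    7 black
    5→9: 9 black — skip
  5 black
  14 gray
    14→5: 5 black — skip
    14→7: 7 black — skip
    14→10: 10 black — skip
  14 black
  13→10: 10 black — skip
13 black
1 gray
1 black
2 gray
2 black
3 gray
  6 gray
    6→5: 5 black — skip
    6→10: 10 black — skip
  6 black
  4 gray
    4→7: 7 black — skip
    4→5: 5 black — skip
  4 black
  3→1: 1 black — skip
  3→2: 2 black — skip
  3→13: 13 black — skip
3 black
8 gray
  8→7: 7 black — skip
  8→3: 3 black — skip
  8→6: 6 black — skip
8 black
11 gray
  11→1: 1 black — skip
  11→8: 8 black — skip
  12 gray
    12→10: 10 black — skip
  12 black
  11→3: 3 black — skip
  11→5: 5 black — skip
11 black
Every edge goes to a white or black vertex — no back edge, so the graph is acyclic.

No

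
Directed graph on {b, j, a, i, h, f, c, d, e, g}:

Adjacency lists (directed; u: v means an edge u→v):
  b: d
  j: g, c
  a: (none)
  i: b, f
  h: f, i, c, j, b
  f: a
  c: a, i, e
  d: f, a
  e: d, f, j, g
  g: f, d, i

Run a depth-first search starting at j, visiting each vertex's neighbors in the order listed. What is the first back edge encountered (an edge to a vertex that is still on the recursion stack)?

e→j

DFS from j (visiting each vertex's neighbors in the order listed); mark gray on enter, black on exit:
j gray
  g gray
    f gray
      a gray
      a black
    f black
    d gray
      d→f: f black — skip
      d→a: a black — skip
    d black
    i gray
      b gray
        b→d: d black — skip
      b black
      i→f: f black — skip
    i black
  g black
  c gray
    c→a: a black — skip
    c→i: i black — skip
    e gray
      e→d: d black — skip
      e→f: f black — skip
      e→j: j is gray → back edge
First back edge: e → j.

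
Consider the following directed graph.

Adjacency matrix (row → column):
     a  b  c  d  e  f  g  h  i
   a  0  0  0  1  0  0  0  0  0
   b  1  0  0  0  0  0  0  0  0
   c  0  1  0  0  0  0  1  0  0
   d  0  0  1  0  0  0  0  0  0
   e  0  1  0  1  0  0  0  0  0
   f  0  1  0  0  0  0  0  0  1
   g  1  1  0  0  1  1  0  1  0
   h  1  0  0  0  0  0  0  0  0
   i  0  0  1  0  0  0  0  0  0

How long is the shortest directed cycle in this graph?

4

For each vertex v, BFS finds the shortest path from v back to v.
The shortest such closed walk is g → f → i → c → g, length 4.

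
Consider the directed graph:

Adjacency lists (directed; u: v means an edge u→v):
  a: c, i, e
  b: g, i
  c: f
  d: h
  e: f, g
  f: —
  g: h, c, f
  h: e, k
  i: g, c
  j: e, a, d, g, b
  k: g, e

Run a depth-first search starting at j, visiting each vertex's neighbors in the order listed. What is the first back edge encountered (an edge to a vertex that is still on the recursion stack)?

h→e

DFS from j (visiting each vertex's neighbors in the order listed); mark gray on enter, black on exit:
j gray
  e gray
    f gray
    f black
    g gray
      h gray
        h→e: e is gray → back edge
First back edge: h → e.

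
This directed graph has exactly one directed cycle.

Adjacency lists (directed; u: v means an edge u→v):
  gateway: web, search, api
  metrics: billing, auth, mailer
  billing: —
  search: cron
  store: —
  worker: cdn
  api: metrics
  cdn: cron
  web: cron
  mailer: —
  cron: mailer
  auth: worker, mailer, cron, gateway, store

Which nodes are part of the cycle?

api, auth, gateway, metrics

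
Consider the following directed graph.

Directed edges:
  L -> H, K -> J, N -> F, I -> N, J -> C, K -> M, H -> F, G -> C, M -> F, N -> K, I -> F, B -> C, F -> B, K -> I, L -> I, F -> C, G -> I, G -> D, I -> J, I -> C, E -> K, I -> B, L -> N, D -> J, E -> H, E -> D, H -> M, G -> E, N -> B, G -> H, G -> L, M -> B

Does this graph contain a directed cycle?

Yes

DFS with white/gray/black marking, starting from F:
F gray
  C gray
  C black
  B gray
    B→C: C black — skip
  B black
F black
K gray
  M gray
    M→F: F black — skip
    M→B: B black — skip
  M black
  J gray
    J→C: C black — skip
  J black
  I gray
    I→B: B black — skip
    N gray
      N→K: K is gray → back edge
Back edge found, so a cycle exists: K → I → N → K.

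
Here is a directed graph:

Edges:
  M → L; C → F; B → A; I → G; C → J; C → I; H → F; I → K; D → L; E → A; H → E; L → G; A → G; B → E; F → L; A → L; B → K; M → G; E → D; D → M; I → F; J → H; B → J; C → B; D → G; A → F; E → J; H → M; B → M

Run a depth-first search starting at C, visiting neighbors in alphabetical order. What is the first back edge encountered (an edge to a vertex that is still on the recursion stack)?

DFS from C (visiting neighbors in alphabetical order); mark gray on enter, black on exit:
C gray
  B gray
    A gray
      F gray
        L gray
          G gray
          G black
        L black
      F black
      A→G: G black — skip
      A→L: L black — skip
    A black
    E gray
      E→A: A black — skip
      D gray
        D→G: G black — skip
        D→L: L black — skip
        M gray
          M→G: G black — skip
          M→L: L black — skip
        M black
      D black
      J gray
        H gray
          H→E: E is gray → back edge
First back edge: H → E.

H→E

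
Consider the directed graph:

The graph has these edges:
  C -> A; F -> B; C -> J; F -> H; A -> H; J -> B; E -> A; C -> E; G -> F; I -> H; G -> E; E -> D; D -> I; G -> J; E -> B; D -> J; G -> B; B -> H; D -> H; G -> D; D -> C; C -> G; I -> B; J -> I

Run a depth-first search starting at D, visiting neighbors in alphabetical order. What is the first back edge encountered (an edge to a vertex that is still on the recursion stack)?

E->D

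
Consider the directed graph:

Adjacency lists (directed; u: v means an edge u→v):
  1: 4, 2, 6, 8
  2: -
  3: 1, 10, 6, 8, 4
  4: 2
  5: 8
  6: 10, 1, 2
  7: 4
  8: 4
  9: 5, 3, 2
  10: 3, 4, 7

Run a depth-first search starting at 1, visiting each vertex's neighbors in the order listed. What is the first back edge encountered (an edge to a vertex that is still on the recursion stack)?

DFS from 1 (visiting each vertex's neighbors in the order listed); mark gray on enter, black on exit:
1 gray
  4 gray
    2 gray
    2 black
  4 black
  1→2: 2 black — skip
  6 gray
    10 gray
      3 gray
        3→1: 1 is gray → back edge
First back edge: 3 → 1.

3→1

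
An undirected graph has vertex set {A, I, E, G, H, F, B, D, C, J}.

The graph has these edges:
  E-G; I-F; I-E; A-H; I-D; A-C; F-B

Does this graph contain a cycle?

DFS, tracking each vertex's parent; an edge to a visited non-parent vertex closes a cycle.
Start from C:
visit C (parent –)
  visit A (parent C)
    A–C: parent, skip
    visit H (parent A)
      H–A: parent, skip
visit I (parent –)
  visit D (parent I)
    D–I: parent, skip
  visit E (parent I)
    E–I: parent, skip
    visit G (parent E)
      G–E: parent, skip
  visit F (parent I)
    visit B (parent F)
      B–F: parent, skip
    F–I: parent, skip
visit J (parent –)
No non-parent visited neighbor found — the graph is a forest.

No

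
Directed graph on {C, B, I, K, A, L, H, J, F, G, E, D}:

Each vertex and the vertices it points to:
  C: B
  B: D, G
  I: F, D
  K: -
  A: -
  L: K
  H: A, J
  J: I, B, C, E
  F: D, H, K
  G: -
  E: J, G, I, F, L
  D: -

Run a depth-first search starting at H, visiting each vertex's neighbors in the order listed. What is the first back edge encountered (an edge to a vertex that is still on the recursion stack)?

DFS from H (visiting each vertex's neighbors in the order listed); mark gray on enter, black on exit:
H gray
  A gray
  A black
  J gray
    I gray
      F gray
        D gray
        D black
        F→H: H is gray → back edge
First back edge: F → H.

F→H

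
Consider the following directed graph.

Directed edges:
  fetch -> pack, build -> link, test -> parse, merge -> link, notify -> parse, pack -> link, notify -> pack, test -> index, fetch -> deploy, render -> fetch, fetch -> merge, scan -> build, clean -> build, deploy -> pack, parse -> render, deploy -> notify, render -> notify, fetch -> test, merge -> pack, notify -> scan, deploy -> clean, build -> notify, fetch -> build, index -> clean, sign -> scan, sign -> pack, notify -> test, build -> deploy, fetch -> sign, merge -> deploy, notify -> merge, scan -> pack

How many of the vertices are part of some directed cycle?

12

A vertex is on a directed cycle iff it belongs to a strongly connected component of size ≥ 2 (or has a self-loop).
The vertices on cycles are {scan, sign, test, build, clean, fetch, index, merge, parse, deploy, notify, render} — 12 in total.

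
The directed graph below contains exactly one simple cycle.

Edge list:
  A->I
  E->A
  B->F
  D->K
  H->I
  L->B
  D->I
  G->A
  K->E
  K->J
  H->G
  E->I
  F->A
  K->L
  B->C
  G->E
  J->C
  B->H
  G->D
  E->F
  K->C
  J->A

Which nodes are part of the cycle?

B, D, G, H, K, L

DFS with gray/black marking from K:
K gray
  C gray
  C black
  E gray
    I gray
    I black
    A gray
      A→I: I black — skip
    A black
    F gray
      F→A: A black — skip
    F black
  E black
  L gray
    B gray
      H gray
        G gray
          G→A: A black — skip
          D gray
            D→K: K is gray → back edge
Back edge closes the cycle K → L → B → H → G → D → K; its vertices are {B, D, G, H, K, L}.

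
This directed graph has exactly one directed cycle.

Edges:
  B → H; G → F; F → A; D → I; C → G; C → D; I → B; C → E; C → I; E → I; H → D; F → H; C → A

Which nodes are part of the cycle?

DFS with gray/black marking from D:
D gray
  I gray
    B gray
      H gray
        H→D: D is gray → back edge
Back edge closes the cycle D → I → B → H → D; its vertices are {B, D, H, I}.

B, D, H, I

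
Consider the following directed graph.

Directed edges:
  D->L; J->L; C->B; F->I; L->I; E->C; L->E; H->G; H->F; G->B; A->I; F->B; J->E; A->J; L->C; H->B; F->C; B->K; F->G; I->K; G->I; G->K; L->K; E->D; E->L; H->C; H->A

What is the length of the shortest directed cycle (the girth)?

2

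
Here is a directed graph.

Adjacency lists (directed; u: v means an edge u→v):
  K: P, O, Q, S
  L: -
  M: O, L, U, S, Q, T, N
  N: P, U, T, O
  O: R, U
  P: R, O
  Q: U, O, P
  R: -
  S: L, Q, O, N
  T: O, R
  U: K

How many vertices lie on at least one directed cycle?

8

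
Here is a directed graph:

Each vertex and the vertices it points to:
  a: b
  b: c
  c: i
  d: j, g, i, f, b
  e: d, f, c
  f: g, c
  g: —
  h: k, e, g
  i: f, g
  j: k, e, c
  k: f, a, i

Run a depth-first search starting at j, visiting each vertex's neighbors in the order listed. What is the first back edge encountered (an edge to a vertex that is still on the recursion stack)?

i→f

DFS from j (visiting each vertex's neighbors in the order listed); mark gray on enter, black on exit:
j gray
  k gray
    f gray
      g gray
      g black
      c gray
        i gray
          i→f: f is gray → back edge
First back edge: i → f.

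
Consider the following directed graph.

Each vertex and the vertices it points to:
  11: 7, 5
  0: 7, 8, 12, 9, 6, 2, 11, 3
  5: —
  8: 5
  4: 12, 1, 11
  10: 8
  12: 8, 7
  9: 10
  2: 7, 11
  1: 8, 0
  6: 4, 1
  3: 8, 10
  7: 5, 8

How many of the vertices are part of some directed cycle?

A vertex is on a directed cycle iff it belongs to a strongly connected component of size ≥ 2 (or has a self-loop).
The vertices on cycles are {0, 1, 4, 6} — 4 in total.

4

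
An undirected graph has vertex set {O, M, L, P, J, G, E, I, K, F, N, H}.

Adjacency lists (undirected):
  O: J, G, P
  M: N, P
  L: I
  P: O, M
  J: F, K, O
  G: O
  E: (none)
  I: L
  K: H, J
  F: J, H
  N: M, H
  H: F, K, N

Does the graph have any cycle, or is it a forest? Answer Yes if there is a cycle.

Yes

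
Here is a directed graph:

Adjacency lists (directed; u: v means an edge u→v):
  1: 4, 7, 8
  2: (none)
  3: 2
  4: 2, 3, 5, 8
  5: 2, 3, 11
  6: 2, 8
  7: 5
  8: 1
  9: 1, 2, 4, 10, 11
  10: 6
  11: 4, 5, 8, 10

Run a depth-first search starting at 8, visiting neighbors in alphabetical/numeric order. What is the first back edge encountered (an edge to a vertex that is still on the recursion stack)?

11->4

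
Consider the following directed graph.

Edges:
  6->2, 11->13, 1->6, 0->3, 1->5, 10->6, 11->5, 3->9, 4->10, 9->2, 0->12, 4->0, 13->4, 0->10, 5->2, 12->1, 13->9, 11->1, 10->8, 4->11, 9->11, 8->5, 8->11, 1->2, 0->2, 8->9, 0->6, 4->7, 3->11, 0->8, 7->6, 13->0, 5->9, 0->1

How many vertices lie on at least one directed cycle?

11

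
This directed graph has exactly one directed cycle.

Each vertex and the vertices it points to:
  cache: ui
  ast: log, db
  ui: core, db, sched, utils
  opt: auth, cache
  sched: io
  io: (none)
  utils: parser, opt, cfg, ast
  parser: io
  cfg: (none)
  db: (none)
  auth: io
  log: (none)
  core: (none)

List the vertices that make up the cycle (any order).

DFS with gray/black marking from ui:
ui gray
  core gray
  core black
  db gray
  db black
  sched gray
    io gray
    io black
  sched black
  utils gray
    parser gray
      parser→io: io black — skip
    parser black
    opt gray
      auth gray
        auth→io: io black — skip
      auth black
      cache gray
        cache→ui: ui is gray → back edge
Back edge closes the cycle ui → utils → opt → cache → ui; its vertices are {ui, opt, cache, utils}.

ui, opt, cache, utils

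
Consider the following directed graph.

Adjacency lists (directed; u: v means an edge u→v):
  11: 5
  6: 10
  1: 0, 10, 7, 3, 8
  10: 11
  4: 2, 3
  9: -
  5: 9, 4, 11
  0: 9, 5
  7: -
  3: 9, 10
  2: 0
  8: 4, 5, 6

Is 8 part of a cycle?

No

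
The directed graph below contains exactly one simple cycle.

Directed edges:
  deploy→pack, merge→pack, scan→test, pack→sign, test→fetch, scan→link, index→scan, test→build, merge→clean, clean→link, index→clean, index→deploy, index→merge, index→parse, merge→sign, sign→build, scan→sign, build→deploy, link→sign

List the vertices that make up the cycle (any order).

DFS with gray/black marking from deploy:
deploy gray
  pack gray
    sign gray
      build gray
        build→deploy: deploy is gray → back edge
Back edge closes the cycle deploy → pack → sign → build → deploy; its vertices are {pack, sign, build, deploy}.

pack, sign, build, deploy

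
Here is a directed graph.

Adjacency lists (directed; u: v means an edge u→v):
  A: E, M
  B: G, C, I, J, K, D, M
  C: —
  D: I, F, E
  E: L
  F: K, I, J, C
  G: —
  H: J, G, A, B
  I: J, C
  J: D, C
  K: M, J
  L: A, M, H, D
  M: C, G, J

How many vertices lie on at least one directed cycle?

11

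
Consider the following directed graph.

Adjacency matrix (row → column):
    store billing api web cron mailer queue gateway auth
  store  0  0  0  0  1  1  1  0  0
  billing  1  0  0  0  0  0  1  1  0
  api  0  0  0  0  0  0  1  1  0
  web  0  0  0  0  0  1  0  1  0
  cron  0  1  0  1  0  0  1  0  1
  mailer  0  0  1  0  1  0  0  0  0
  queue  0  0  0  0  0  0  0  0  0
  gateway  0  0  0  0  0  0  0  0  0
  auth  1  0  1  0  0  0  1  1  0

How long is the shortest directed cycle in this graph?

For each vertex v, BFS finds the shortest path from v back to v.
The shortest such closed walk is store → cron → billing → store, length 3.

3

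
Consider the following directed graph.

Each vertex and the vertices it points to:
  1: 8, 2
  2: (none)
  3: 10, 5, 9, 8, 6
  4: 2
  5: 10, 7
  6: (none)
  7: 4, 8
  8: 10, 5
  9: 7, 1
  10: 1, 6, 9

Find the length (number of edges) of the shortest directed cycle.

For each vertex v, BFS finds the shortest path from v back to v.
The shortest such closed walk is 7 → 8 → 5 → 7, length 3.

3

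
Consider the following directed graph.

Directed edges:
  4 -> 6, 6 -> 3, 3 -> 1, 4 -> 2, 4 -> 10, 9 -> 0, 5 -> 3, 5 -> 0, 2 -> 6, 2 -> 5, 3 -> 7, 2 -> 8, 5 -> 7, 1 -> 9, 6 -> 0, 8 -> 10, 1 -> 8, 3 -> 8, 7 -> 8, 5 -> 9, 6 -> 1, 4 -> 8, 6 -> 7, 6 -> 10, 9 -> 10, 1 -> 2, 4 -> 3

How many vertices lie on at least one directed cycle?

5

A vertex is on a directed cycle iff it belongs to a strongly connected component of size ≥ 2 (or has a self-loop).
The vertices on cycles are {1, 2, 3, 5, 6} — 5 in total.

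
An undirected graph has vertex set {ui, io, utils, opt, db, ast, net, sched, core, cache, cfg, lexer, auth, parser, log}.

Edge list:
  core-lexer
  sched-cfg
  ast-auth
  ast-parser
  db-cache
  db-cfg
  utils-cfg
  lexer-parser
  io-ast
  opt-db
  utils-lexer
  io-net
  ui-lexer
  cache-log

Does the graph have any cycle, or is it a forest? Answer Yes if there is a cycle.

DFS, tracking each vertex's parent; an edge to a visited non-parent vertex closes a cycle.
Start from ui:
visit ui (parent –)
  visit lexer (parent ui)
    visit parser (parent lexer)
      parser–lexer: parent, skip
      visit ast (parent parser)
        visit io (parent ast)
          visit net (parent io)
            net–io: parent, skip
          io–ast: parent, skip
        visit auth (parent ast)
          auth–ast: parent, skip
        ast–parser: parent, skip
    visit utils (parent lexer)
      utils–lexer: parent, skip
      visit cfg (parent utils)
        visit sched (parent cfg)
          sched–cfg: parent, skip
        visit db (parent cfg)
          db–cfg: parent, skip
          visit cache (parent db)
            cache–db: parent, skip
            visit log (parent cache)
              log–cache: parent, skip
          visit opt (parent db)
            opt–db: parent, skip
        cfg–utils: parent, skip
    lexer–ui: parent, skip
    visit core (parent lexer)
      core–lexer: parent, skip
No non-parent visited neighbor found — the graph is a forest.

No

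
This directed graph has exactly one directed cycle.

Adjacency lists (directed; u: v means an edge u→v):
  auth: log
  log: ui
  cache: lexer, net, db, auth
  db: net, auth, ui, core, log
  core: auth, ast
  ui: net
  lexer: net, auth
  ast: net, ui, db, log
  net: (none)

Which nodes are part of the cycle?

DFS with gray/black marking from db:
db gray
  net gray
  net black
  auth gray
    log gray
      ui gray
        ui→net: net black — skip
      ui black
    log black
  auth black
  db→ui: ui black — skip
  core gray
    core→auth: auth black — skip
    ast gray
      ast→net: net black — skip
      ast→ui: ui black — skip
      ast→db: db is gray → back edge
Back edge closes the cycle db → core → ast → db; its vertices are {db, ast, core}.

db, ast, core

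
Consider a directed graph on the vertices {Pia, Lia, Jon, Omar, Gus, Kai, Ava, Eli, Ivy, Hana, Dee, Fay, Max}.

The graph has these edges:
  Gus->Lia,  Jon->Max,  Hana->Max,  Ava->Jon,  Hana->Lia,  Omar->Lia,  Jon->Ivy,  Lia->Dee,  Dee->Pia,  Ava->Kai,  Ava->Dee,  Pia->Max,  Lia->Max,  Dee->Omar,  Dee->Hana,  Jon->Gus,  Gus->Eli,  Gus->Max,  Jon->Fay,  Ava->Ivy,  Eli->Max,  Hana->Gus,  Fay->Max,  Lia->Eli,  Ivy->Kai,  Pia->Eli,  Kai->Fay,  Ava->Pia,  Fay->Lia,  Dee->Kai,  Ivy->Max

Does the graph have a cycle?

Yes

DFS with white/gray/black marking, starting from Kai:
Kai gray
  Fay gray
    Max gray
    Max black
    Lia gray
      Dee gray
        Dee→Kai: Kai is gray → back edge
Back edge found, so a cycle exists: Kai → Fay → Lia → Dee → Kai.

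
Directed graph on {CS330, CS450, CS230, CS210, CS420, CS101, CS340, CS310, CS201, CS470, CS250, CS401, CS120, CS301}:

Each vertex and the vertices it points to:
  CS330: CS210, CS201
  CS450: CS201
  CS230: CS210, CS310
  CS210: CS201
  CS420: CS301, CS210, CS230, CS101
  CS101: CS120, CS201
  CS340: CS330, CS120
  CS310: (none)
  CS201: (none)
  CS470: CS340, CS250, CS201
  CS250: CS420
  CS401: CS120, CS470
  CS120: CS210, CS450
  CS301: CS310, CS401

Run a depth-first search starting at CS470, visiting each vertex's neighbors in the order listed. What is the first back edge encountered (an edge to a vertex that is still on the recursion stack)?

CS401->CS470

DFS from CS470 (visiting each vertex's neighbors in the order listed); mark gray on enter, black on exit:
CS470 gray
  CS340 gray
    CS330 gray
      CS210 gray
        CS201 gray
        CS201 black
      CS210 black
      CS330→CS201: CS201 black — skip
    CS330 black
    CS120 gray
      CS120→CS210: CS210 black — skip
      CS450 gray
        CS450→CS201: CS201 black — skip
      CS450 black
    CS120 black
  CS340 black
  CS250 gray
    CS420 gray
      CS301 gray
        CS310 gray
        CS310 black
        CS401 gray
          CS401→CS120: CS120 black — skip
          CS401→CS470: CS470 is gray → back edge
First back edge: CS401 → CS470.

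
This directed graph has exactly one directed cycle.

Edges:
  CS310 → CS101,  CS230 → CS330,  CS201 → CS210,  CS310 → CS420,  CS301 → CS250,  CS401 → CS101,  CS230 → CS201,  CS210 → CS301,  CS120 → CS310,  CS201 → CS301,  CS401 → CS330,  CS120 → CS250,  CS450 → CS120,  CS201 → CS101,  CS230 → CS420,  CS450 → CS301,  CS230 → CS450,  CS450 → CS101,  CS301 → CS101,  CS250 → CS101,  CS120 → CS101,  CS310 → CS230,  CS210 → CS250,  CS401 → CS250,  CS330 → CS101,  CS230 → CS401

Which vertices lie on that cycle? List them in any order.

DFS with gray/black marking from CS230:
CS230 gray
  CS330 gray
    CS101 gray
    CS101 black
  CS330 black
  CS450 gray
    CS120 gray
      CS250 gray
        CS250→CS101: CS101 black — skip
      CS250 black
      CS310 gray
        CS310→CS230: CS230 is gray → back edge
Back edge closes the cycle CS230 → CS450 → CS120 → CS310 → CS230; its vertices are {CS120, CS230, CS310, CS450}.

CS120, CS230, CS310, CS450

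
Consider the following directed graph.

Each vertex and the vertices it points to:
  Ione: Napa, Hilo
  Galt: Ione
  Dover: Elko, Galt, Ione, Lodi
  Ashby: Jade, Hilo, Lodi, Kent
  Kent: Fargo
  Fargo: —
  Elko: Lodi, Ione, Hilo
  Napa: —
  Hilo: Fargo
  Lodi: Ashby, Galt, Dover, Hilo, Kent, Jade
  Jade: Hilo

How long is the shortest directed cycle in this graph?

2

For each vertex v, BFS finds the shortest path from v back to v.
The shortest such closed walk is Lodi → Ashby → Lodi, length 2.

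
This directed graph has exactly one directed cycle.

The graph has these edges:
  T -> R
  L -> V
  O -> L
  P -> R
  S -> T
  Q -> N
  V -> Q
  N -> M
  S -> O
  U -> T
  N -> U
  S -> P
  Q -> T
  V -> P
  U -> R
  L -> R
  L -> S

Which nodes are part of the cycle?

L, O, S

DFS with gray/black marking from L:
L gray
  R gray
  R black
  S gray
    O gray
      O→L: L is gray → back edge
Back edge closes the cycle L → S → O → L; its vertices are {L, O, S}.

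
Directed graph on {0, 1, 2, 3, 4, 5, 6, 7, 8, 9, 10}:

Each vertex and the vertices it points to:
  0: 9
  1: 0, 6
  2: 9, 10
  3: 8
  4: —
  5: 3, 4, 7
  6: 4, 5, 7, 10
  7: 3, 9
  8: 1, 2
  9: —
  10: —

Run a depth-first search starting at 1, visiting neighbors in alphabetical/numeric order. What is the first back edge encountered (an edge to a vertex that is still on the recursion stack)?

8->1

DFS from 1 (visiting neighbors in alphabetical/numeric order); mark gray on enter, black on exit:
1 gray
  0 gray
    9 gray
    9 black
  0 black
  6 gray
    4 gray
    4 black
    5 gray
      3 gray
        8 gray
          8→1: 1 is gray → back edge
First back edge: 8 → 1.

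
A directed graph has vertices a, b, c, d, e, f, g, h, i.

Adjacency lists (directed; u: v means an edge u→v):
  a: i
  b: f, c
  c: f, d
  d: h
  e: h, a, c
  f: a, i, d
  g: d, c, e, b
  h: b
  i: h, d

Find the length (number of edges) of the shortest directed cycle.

4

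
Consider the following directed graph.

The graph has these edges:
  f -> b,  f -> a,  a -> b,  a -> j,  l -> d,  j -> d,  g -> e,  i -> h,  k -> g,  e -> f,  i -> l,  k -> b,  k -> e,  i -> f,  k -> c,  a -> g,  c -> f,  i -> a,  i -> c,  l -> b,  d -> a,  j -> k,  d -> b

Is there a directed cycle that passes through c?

c is on a cycle iff c can reach itself via ≥1 edge.
c → f → a → j → k → c — yes.

Yes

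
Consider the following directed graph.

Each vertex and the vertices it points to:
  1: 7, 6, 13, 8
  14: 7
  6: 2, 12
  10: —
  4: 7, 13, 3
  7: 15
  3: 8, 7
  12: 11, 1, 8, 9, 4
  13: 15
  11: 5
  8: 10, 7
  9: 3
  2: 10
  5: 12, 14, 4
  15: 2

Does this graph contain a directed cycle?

Yes

DFS with white/gray/black marking, starting from 6:
6 gray
  2 gray
    10 gray
    10 black
  2 black
  12 gray
    11 gray
      5 gray
        5→12: 12 is gray → back edge
Back edge found, so a cycle exists: 12 → 11 → 5 → 12.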